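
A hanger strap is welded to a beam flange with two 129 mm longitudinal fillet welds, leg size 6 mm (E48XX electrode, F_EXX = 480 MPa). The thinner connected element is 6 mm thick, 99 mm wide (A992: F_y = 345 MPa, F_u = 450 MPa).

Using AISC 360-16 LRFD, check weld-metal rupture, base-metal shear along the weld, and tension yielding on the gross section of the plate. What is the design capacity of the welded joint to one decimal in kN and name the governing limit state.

Weld metal: throat = 0.707×6 = 4.242 mm, L = 2×129 = 258 mm. φR_n = 0.75 × 0.6 × 480 × 4.242 × 258 = 236.4 kN.
Base metal shear (6 mm plate): yield φR_n = 1.0×0.6×345×6×258 = 320.4 kN; rupture φR_n = 0.75×0.6×450×6×258 = 313.5 kN; take 313.5 kN (rupture).
Tension yield (gross): A_g = 99×6 = 594 mm². φR_n = 0.90 × 345 × 594 = 184.4 kN.
Governing: min(236.4, 313.5, 184.4) = 184.4 kN → gross-section yield.

184.4 kN (gross-section yield governs)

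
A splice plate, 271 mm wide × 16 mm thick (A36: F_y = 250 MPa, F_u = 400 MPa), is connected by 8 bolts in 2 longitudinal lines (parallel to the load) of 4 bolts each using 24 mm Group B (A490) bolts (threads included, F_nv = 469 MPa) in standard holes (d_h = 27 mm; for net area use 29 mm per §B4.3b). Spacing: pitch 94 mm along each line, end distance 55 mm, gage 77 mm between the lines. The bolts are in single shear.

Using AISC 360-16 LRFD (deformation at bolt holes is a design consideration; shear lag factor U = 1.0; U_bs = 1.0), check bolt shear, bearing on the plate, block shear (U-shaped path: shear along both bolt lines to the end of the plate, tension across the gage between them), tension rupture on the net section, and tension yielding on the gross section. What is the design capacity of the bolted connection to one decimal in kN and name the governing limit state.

975.6 kN (gross-section yield governs)

Bolt shear: A_b = π(24)²/4 = 452.39 mm². φR_n = 0.75 × 469 × 452.39 × 8 × 1 = 1273.0 kN.
Bearing (16 mm plate, F_u = 400 MPa): end bolts L_c = 55 − 27/2 = 41.5, R_n = min(1.2×41.5×16×400, 2.4×24×16×400) = 318.72 kN/bolt; interior L_c = 94 − 27 = 67, R_n = 368.64 kN/bolt. φR_n = 0.75 × (2×318.72 + 6×368.64) = 2137.0 kN.
Block shear: shear path 2×[55+3×94] = 2×337 mm, A_gv = 10784, A_nv = 2×(337 − 3.5×29)×16 = 7536 mm²; tension across gage: (77 − 1×29)×16 = 768 mm². R_n = min(0.6×400×7536, 0.6×250×10784) + 1.0×400×768 = min(1808.6, 1617.6) + 307.2 = 1924.8 kN. φR_n = 0.75 × 1924.8 = 1443.6 kN.
Tension rupture (net): A_n = (271 − 2×29)×16 = 3408 mm² (U = 1.0, A_e = A_n). φR_n = 0.75 × 400 × 3408 = 1022.4 kN.
Tension yield (gross): A_g = 271×16 = 4336 mm². φR_n = 0.90 × 250 × 4336 = 975.6 kN.
Governing: min(1273.0, 2137.0, 1443.6, 1022.4, 975.6) = 975.6 kN → gross-section yield.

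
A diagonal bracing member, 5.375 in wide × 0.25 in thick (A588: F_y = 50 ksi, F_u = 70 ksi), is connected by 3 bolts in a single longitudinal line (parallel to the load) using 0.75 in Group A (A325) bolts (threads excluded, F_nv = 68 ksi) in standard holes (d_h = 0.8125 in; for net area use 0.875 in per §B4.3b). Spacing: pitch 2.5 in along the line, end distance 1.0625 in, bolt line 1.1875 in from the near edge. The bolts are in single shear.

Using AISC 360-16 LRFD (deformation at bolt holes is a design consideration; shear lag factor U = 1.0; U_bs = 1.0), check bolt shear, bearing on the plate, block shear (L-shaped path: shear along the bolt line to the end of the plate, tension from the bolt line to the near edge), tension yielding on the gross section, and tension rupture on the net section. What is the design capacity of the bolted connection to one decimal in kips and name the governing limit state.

Bolt shear: A_b = π(0.75)²/4 = 0.44179 in². φR_n = 0.75 × 68 × 0.44179 × 3 × 1 = 67.6 kips.
Bearing (0.25 in plate, F_u = 70 ksi): end bolts L_c = 1.0625 − 0.8125/2 = 0.65625, R_n = min(1.2×0.65625×0.25×70, 2.4×0.75×0.25×70) = 13.781 kips/bolt; interior L_c = 2.5 − 0.8125 = 1.6875, R_n = 31.5 kips/bolt. φR_n = 0.75 × (1×13.781 + 2×31.5) = 57.6 kips.
Block shear: shear path 1×[1.0625+2×2.5] = 1×6.0625 in, A_gv = 1.5156, A_nv = 1×(6.0625 − 2.5×0.875)×0.25 = 0.96875 in²; tension to near edge: (1.1875 − 0.5×0.875)×0.25 = 0.1875 in². R_n = min(0.6×70×0.96875, 0.6×50×1.5156) + 1.0×70×0.1875 = min(40.688, 45.468) + 13.125 = 53.813 kips. φR_n = 0.75 × 53.813 = 40.4 kips.
Tension yield (gross): A_g = 5.375×0.25 = 1.3438 in². φR_n = 0.90 × 50 × 1.3438 = 60.5 kips.
Tension rupture (net): A_n = (5.375 − 1×0.875)×0.25 = 1.125 in² (U = 1.0, A_e = A_n). φR_n = 0.75 × 70 × 1.125 = 59.1 kips.
Governing: min(67.6, 57.6, 40.4, 60.5, 59.1) = 40.4 kips → block shear.

40.4 kips (block shear governs)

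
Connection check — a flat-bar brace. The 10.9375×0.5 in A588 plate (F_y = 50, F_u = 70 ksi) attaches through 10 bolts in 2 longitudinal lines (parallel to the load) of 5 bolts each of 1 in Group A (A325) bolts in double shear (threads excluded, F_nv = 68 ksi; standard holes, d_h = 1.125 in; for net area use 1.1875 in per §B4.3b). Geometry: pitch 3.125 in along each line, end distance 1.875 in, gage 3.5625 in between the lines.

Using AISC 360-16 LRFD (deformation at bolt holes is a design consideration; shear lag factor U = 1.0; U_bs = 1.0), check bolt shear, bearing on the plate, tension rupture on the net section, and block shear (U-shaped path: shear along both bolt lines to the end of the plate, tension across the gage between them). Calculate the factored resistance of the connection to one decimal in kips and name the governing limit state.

Bolt shear: A_b = π(1)²/4 = 0.7854 in². φR_n = 0.75 × 68 × 0.7854 × 10 × 2 = 801.1 kips.
Bearing (0.5 in plate, F_u = 70 ksi): end bolts L_c = 1.875 − 1.125/2 = 1.3125, R_n = min(1.2×1.3125×0.5×70, 2.4×1×0.5×70) = 55.125 kips/bolt; interior L_c = 3.125 − 1.125 = 2, R_n = 84 kips/bolt. φR_n = 0.75 × (2×55.125 + 8×84) = 586.7 kips.
Tension rupture (net): A_n = (10.9375 − 2×1.1875)×0.5 = 4.2813 in² (U = 1.0, A_e = A_n). φR_n = 0.75 × 70 × 4.2813 = 224.8 kips.
Block shear: shear path 2×[1.875+4×3.125] = 2×14.375 in, A_gv = 14.375, A_nv = 2×(14.375 − 4.5×1.1875)×0.5 = 9.0313 in²; tension across gage: (3.5625 − 1×1.1875)×0.5 = 1.1875 in². R_n = min(0.6×70×9.0313, 0.6×50×14.375) + 1.0×70×1.1875 = min(379.31, 431.25) + 83.125 = 462.44 kips. φR_n = 0.75 × 462.44 = 346.8 kips.
Governing: min(801.1, 586.7, 224.8, 346.8) = 224.8 kips → net-section rupture.

224.8 kips (net-section rupture governs)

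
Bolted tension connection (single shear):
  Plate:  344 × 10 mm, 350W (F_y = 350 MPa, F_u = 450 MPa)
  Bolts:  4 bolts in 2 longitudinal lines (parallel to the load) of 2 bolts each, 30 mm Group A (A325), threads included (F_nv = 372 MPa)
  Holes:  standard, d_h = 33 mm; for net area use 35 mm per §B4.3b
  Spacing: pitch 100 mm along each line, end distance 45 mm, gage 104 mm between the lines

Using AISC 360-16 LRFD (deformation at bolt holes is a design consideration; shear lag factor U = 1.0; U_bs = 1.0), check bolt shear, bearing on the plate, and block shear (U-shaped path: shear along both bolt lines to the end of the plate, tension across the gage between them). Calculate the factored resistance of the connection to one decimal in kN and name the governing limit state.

Bolt shear: A_b = π(30)²/4 = 706.86 mm². φR_n = 0.75 × 372 × 706.86 × 4 × 1 = 788.9 kN.
Bearing (10 mm plate, F_u = 450 MPa): end bolts L_c = 45 − 33/2 = 28.5, R_n = min(1.2×28.5×10×450, 2.4×30×10×450) = 153.9 kN/bolt; interior L_c = 100 − 33 = 67, R_n = 324 kN/bolt. φR_n = 0.75 × (2×153.9 + 2×324) = 716.9 kN.
Block shear: shear path 2×[45+1×100] = 2×145 mm, A_gv = 2900, A_nv = 2×(145 − 1.5×35)×10 = 1850 mm²; tension across gage: (104 − 1×35)×10 = 690 mm². R_n = min(0.6×450×1850, 0.6×350×2900) + 1.0×450×690 = min(499.5, 609) + 310.5 = 810 kN. φR_n = 0.75 × 810 = 607.5 kN.
Governing: min(788.9, 716.9, 607.5) = 607.5 kN → block shear.

607.5 kN (block shear governs)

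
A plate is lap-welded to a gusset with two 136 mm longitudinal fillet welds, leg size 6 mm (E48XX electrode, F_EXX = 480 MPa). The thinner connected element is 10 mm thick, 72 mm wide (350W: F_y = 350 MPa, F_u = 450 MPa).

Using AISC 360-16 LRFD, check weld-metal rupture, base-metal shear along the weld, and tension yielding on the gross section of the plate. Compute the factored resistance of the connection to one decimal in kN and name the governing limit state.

226.8 kN (gross-section yield governs)

Weld metal: throat = 0.707×6 = 4.242 mm, L = 2×136 = 272 mm. φR_n = 0.75 × 0.6 × 480 × 4.242 × 272 = 249.2 kN.
Base metal shear (10 mm plate): yield φR_n = 1.0×0.6×350×10×272 = 571.2 kN; rupture φR_n = 0.75×0.6×450×10×272 = 550.8 kN; take 550.8 kN (rupture).
Tension yield (gross): A_g = 72×10 = 720 mm². φR_n = 0.90 × 350 × 720 = 226.8 kN.
Governing: min(249.2, 550.8, 226.8) = 226.8 kN → gross-section yield.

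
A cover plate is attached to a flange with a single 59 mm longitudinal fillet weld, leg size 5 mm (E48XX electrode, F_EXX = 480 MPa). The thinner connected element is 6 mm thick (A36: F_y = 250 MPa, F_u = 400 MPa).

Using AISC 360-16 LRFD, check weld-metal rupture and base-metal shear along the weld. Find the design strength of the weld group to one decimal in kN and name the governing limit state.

Weld metal: throat = 0.707×5 = 3.535 mm, L = 59 mm. φR_n = 0.75 × 0.6 × 480 × 3.535 × 59 = 45.1 kN.
Base metal shear (6 mm plate): yield φR_n = 1.0×0.6×250×6×59 = 53.1 kN; rupture φR_n = 0.75×0.6×400×6×59 = 63.7 kN; take 53.1 kN (yield).
Governing: min(45.1, 53.1) = 45.1 kN → weld metal.

45.1 kN (weld metal governs)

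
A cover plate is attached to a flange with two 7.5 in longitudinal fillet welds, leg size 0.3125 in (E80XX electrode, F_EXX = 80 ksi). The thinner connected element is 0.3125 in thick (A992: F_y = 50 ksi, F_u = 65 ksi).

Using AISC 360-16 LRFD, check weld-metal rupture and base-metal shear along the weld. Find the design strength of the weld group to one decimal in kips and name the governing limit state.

119.3 kips (weld metal governs)

Weld metal: throat = 0.707×0.3125 = 0.22094 in, L = 2×7.5 = 15 in. φR_n = 0.75 × 0.6 × 80 × 0.22094 × 15 = 119.3 kips.
Base metal shear (0.3125 in plate): yield φR_n = 1.0×0.6×50×0.3125×15 = 140.6 kips; rupture φR_n = 0.75×0.6×65×0.3125×15 = 137.1 kips; take 137.1 kips (rupture).
Governing: min(119.3, 137.1) = 119.3 kips → weld metal.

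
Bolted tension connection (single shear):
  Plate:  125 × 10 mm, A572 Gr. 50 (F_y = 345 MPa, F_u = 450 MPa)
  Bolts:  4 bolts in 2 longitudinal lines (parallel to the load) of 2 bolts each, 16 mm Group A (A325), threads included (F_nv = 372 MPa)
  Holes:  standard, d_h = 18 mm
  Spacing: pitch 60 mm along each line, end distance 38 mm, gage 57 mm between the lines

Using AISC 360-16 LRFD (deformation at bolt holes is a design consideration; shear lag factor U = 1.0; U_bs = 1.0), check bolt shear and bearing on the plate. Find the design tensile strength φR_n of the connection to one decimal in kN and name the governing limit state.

224.4 kN (bolt shear governs)

Bolt shear: A_b = π(16)²/4 = 201.06 mm². φR_n = 0.75 × 372 × 201.06 × 4 × 1 = 224.4 kN.
Bearing (10 mm plate, F_u = 450 MPa): end bolts L_c = 38 − 18/2 = 29, R_n = min(1.2×29×10×450, 2.4×16×10×450) = 156.6 kN/bolt; interior L_c = 60 − 18 = 42, R_n = 172.8 kN/bolt. φR_n = 0.75 × (2×156.6 + 2×172.8) = 494.1 kN.
Governing: min(224.4, 494.1) = 224.4 kN → bolt shear.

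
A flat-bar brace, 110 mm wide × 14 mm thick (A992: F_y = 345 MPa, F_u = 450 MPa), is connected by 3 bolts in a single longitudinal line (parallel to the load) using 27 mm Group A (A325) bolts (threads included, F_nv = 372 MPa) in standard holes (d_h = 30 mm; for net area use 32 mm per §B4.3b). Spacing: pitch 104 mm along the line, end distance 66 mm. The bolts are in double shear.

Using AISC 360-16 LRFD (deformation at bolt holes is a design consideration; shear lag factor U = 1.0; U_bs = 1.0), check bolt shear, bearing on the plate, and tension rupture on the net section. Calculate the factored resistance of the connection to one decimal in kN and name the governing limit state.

368.6 kN (net-section rupture governs)

Bolt shear: A_b = π(27)²/4 = 572.56 mm². φR_n = 0.75 × 372 × 572.56 × 3 × 2 = 958.5 kN.
Bearing (14 mm plate, F_u = 450 MPa): end bolts L_c = 66 − 30/2 = 51, R_n = min(1.2×51×14×450, 2.4×27×14×450) = 385.56 kN/bolt; interior L_c = 104 − 30 = 74, R_n = 408.24 kN/bolt. φR_n = 0.75 × (1×385.56 + 2×408.24) = 901.5 kN.
Tension rupture (net): A_n = (110 − 1×32)×14 = 1092 mm² (U = 1.0, A_e = A_n). φR_n = 0.75 × 450 × 1092 = 368.6 kN.
Governing: min(958.5, 901.5, 368.6) = 368.6 kN → net-section rupture.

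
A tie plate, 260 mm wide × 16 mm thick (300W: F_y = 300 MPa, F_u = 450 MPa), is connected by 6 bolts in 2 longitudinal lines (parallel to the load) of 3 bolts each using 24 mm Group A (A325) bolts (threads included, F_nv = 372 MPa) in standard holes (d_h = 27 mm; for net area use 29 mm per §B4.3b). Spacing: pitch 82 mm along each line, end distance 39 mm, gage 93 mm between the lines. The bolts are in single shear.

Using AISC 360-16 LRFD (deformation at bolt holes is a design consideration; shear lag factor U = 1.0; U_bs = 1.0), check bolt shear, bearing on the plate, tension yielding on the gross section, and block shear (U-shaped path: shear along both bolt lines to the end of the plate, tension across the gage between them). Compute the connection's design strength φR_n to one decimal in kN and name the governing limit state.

757.3 kN (bolt shear governs)

Bolt shear: A_b = π(24)²/4 = 452.39 mm². φR_n = 0.75 × 372 × 452.39 × 6 × 1 = 757.3 kN.
Bearing (16 mm plate, F_u = 450 MPa): end bolts L_c = 39 − 27/2 = 25.5, R_n = min(1.2×25.5×16×450, 2.4×24×16×450) = 220.32 kN/bolt; interior L_c = 82 − 27 = 55, R_n = 414.72 kN/bolt. φR_n = 0.75 × (2×220.32 + 4×414.72) = 1574.6 kN.
Tension yield (gross): A_g = 260×16 = 4160 mm². φR_n = 0.90 × 300 × 4160 = 1123.2 kN.
Block shear: shear path 2×[39+2×82] = 2×203 mm, A_gv = 6496, A_nv = 2×(203 − 2.5×29)×16 = 4176 mm²; tension across gage: (93 − 1×29)×16 = 1024 mm². R_n = min(0.6×450×4176, 0.6×300×6496) + 1.0×450×1024 = min(1127.5, 1169.3) + 460.8 = 1588.3 kN. φR_n = 0.75 × 1588.3 = 1191.2 kN.
Governing: min(757.3, 1574.6, 1123.2, 1191.2) = 757.3 kN → bolt shear.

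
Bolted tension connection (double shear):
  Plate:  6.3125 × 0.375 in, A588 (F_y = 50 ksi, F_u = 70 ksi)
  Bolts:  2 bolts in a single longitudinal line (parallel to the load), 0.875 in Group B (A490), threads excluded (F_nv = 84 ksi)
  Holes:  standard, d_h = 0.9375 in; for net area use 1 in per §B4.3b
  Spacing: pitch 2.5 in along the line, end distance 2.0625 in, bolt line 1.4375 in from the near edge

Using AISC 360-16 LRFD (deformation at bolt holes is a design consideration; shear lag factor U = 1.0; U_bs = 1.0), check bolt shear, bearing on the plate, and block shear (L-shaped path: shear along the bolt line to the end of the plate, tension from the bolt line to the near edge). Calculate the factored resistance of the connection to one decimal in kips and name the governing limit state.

Bolt shear: A_b = π(0.875)²/4 = 0.60132 in². φR_n = 0.75 × 84 × 0.60132 × 2 × 2 = 151.5 kips.
Bearing (0.375 in plate, F_u = 70 ksi): end bolts L_c = 2.0625 − 0.9375/2 = 1.59375, R_n = min(1.2×1.59375×0.375×70, 2.4×0.875×0.375×70) = 50.203 kips/bolt; interior L_c = 2.5 − 0.9375 = 1.5625, R_n = 49.219 kips/bolt. φR_n = 0.75 × (1×50.203 + 1×49.219) = 74.6 kips.
Block shear: shear path 1×[2.0625+1×2.5] = 1×4.5625 in, A_gv = 1.7109, A_nv = 1×(4.5625 − 1.5×1)×0.375 = 1.1484 in²; tension to near edge: (1.4375 − 0.5×1)×0.375 = 0.35156 in². R_n = min(0.6×70×1.1484, 0.6×50×1.7109) + 1.0×70×0.35156 = min(48.233, 51.327) + 24.609 = 72.842 kips. φR_n = 0.75 × 72.842 = 54.6 kips.
Governing: min(151.5, 74.6, 54.6) = 54.6 kips → block shear.

54.6 kips (block shear governs)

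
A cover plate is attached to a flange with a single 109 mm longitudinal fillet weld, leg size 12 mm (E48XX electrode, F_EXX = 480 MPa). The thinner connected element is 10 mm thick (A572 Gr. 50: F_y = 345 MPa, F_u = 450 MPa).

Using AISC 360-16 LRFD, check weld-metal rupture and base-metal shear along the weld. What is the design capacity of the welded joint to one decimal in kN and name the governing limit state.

199.7 kN (weld metal governs)

Weld metal: throat = 0.707×12 = 8.484 mm, L = 109 mm. φR_n = 0.75 × 0.6 × 480 × 8.484 × 109 = 199.7 kN.
Base metal shear (10 mm plate): yield φR_n = 1.0×0.6×345×10×109 = 225.6 kN; rupture φR_n = 0.75×0.6×450×10×109 = 220.7 kN; take 220.7 kN (rupture).
Governing: min(199.7, 220.7) = 199.7 kN → weld metal.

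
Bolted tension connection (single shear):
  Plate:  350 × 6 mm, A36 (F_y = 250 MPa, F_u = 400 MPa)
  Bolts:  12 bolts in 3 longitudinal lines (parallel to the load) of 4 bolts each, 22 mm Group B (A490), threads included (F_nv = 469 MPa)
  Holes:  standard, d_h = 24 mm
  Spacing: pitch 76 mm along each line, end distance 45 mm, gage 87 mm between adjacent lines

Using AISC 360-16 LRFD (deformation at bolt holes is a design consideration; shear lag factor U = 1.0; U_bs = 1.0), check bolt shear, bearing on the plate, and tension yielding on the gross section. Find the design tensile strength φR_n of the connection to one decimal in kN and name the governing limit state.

Bolt shear: A_b = π(22)²/4 = 380.13 mm². φR_n = 0.75 × 469 × 380.13 × 12 × 1 = 1604.5 kN.
Bearing (6 mm plate, F_u = 400 MPa): end bolts L_c = 45 − 24/2 = 33, R_n = min(1.2×33×6×400, 2.4×22×6×400) = 95.04 kN/bolt; interior L_c = 76 − 24 = 52, R_n = 126.72 kN/bolt. φR_n = 0.75 × (3×95.04 + 9×126.72) = 1069.2 kN.
Tension yield (gross): A_g = 350×6 = 2100 mm². φR_n = 0.90 × 250 × 2100 = 472.5 kN.
Governing: min(1604.5, 1069.2, 472.5) = 472.5 kN → gross-section yield.

472.5 kN (gross-section yield governs)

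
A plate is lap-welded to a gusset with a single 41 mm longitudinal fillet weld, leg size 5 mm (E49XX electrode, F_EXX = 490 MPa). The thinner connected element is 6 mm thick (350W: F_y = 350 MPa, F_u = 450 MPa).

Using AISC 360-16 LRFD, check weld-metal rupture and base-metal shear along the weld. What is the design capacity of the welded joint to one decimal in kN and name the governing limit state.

Weld metal: throat = 0.707×5 = 3.535 mm, L = 41 mm. φR_n = 0.75 × 0.6 × 490 × 3.535 × 41 = 32.0 kN.
Base metal shear (6 mm plate): yield φR_n = 1.0×0.6×350×6×41 = 51.7 kN; rupture φR_n = 0.75×0.6×450×6×41 = 49.8 kN; take 49.8 kN (rupture).
Governing: min(32.0, 49.8) = 32.0 kN → weld metal.

32.0 kN (weld metal governs)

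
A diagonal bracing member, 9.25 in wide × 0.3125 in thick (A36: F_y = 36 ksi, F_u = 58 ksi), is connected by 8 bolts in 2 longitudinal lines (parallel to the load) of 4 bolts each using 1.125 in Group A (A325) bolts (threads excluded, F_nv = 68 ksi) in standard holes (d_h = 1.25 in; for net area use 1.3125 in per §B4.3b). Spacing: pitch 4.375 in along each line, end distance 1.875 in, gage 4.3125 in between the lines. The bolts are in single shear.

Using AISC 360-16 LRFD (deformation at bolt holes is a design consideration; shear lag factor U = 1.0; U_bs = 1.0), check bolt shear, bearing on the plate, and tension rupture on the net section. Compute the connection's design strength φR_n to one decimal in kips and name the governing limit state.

Bolt shear: A_b = π(1.125)²/4 = 0.99402 in². φR_n = 0.75 × 68 × 0.99402 × 8 × 1 = 405.6 kips.
Bearing (0.3125 in plate, F_u = 58 ksi): end bolts L_c = 1.875 − 1.25/2 = 1.25, R_n = min(1.2×1.25×0.3125×58, 2.4×1.125×0.3125×58) = 27.188 kips/bolt; interior L_c = 4.375 − 1.25 = 3.125, R_n = 48.938 kips/bolt. φR_n = 0.75 × (2×27.188 + 6×48.938) = 261.0 kips.
Tension rupture (net): A_n = (9.25 − 2×1.3125)×0.3125 = 2.0703 in² (U = 1.0, A_e = A_n). φR_n = 0.75 × 58 × 2.0703 = 90.1 kips.
Governing: min(405.6, 261.0, 90.1) = 90.1 kips → net-section rupture.

90.1 kips (net-section rupture governs)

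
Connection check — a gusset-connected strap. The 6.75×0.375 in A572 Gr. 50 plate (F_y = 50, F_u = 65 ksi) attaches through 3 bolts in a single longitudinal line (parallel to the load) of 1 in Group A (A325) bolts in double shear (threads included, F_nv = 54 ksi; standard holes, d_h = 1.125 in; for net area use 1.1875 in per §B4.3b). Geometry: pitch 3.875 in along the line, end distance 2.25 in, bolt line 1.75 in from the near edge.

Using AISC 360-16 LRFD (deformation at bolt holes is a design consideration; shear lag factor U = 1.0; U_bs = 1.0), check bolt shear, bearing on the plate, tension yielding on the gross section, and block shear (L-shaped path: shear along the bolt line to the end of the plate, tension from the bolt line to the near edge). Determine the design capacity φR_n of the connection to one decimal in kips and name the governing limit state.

Bolt shear: A_b = π(1)²/4 = 0.7854 in². φR_n = 0.75 × 54 × 0.7854 × 3 × 2 = 190.9 kips.
Bearing (0.375 in plate, F_u = 65 ksi): end bolts L_c = 2.25 − 1.125/2 = 1.6875, R_n = min(1.2×1.6875×0.375×65, 2.4×1×0.375×65) = 49.359 kips/bolt; interior L_c = 3.875 − 1.125 = 2.75, R_n = 58.5 kips/bolt. φR_n = 0.75 × (1×49.359 + 2×58.5) = 124.8 kips.
Tension yield (gross): A_g = 6.75×0.375 = 2.5313 in². φR_n = 0.90 × 50 × 2.5313 = 113.9 kips.
Block shear: shear path 1×[2.25+2×3.875] = 1×10 in, A_gv = 3.75, A_nv = 1×(10 − 2.5×1.1875)×0.375 = 2.6367 in²; tension to near edge: (1.75 − 0.5×1.1875)×0.375 = 0.43359 in². R_n = min(0.6×65×2.6367, 0.6×50×3.75) + 1.0×65×0.43359 = min(102.83, 112.5) + 28.183 = 131.01 kips. φR_n = 0.75 × 131.01 = 98.3 kips.
Governing: min(190.9, 124.8, 113.9, 98.3) = 98.3 kips → block shear.

98.3 kips (block shear governs)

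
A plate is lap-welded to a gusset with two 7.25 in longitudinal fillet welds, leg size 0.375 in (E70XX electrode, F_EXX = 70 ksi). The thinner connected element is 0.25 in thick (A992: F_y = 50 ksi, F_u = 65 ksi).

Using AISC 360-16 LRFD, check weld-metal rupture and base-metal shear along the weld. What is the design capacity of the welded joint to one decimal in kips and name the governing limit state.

106.0 kips (base-metal shear governs)

Weld metal: throat = 0.707×0.375 = 0.26513 in, L = 2×7.25 = 14.5 in. φR_n = 0.75 × 0.6 × 70 × 0.26513 × 14.5 = 121.1 kips.
Base metal shear (0.25 in plate): yield φR_n = 1.0×0.6×50×0.25×14.5 = 108.8 kips; rupture φR_n = 0.75×0.6×65×0.25×14.5 = 106.0 kips; take 106.0 kips (rupture).
Governing: min(121.1, 106.0) = 106.0 kips → base-metal shear.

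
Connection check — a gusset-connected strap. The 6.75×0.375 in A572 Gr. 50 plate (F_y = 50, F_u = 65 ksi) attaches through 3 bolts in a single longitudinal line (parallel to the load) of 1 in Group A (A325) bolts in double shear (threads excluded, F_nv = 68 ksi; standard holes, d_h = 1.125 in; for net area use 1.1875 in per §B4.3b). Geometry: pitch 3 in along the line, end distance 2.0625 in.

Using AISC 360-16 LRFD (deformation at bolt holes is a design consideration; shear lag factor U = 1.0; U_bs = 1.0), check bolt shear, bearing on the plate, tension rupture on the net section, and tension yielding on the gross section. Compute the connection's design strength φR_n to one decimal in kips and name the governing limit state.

101.7 kips (net-section rupture governs)

Bolt shear: A_b = π(1)²/4 = 0.7854 in². φR_n = 0.75 × 68 × 0.7854 × 3 × 2 = 240.3 kips.
Bearing (0.375 in plate, F_u = 65 ksi): end bolts L_c = 2.0625 − 1.125/2 = 1.5, R_n = min(1.2×1.5×0.375×65, 2.4×1×0.375×65) = 43.875 kips/bolt; interior L_c = 3 − 1.125 = 1.875, R_n = 54.844 kips/bolt. φR_n = 0.75 × (1×43.875 + 2×54.844) = 115.2 kips.
Tension rupture (net): A_n = (6.75 − 1×1.1875)×0.375 = 2.0859 in² (U = 1.0, A_e = A_n). φR_n = 0.75 × 65 × 2.0859 = 101.7 kips.
Tension yield (gross): A_g = 6.75×0.375 = 2.5313 in². φR_n = 0.90 × 50 × 2.5313 = 113.9 kips.
Governing: min(240.3, 115.2, 101.7, 113.9) = 101.7 kips → net-section rupture.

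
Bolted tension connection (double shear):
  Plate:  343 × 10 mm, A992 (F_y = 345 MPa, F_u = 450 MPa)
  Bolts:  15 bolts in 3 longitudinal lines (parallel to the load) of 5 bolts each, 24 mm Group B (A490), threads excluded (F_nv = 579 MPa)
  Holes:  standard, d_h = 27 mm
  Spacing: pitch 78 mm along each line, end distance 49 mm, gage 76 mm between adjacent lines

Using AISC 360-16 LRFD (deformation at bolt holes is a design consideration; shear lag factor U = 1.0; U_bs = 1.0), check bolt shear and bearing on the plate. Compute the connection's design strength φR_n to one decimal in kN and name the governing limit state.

Bolt shear: A_b = π(24)²/4 = 452.39 mm². φR_n = 0.75 × 579 × 452.39 × 15 × 2 = 5893.5 kN.
Bearing (10 mm plate, F_u = 450 MPa): end bolts L_c = 49 − 27/2 = 35.5, R_n = min(1.2×35.5×10×450, 2.4×24×10×450) = 191.7 kN/bolt; interior L_c = 78 − 27 = 51, R_n = 259.2 kN/bolt. φR_n = 0.75 × (3×191.7 + 12×259.2) = 2764.1 kN.
Governing: min(5893.5, 2764.1) = 2764.1 kN → bearing.

2764.1 kN (bearing governs)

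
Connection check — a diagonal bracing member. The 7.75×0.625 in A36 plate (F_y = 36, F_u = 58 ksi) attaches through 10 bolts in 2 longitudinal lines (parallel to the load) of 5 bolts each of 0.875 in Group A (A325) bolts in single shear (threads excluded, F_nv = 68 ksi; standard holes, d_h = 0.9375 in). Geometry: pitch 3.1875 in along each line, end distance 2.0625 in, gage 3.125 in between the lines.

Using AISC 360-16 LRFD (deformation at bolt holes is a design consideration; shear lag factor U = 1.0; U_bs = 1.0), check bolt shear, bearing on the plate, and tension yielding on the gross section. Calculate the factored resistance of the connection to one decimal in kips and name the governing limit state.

Bolt shear: A_b = π(0.875)²/4 = 0.60132 in². φR_n = 0.75 × 68 × 0.60132 × 10 × 1 = 306.7 kips.
Bearing (0.625 in plate, F_u = 58 ksi): end bolts L_c = 2.0625 − 0.9375/2 = 1.59375, R_n = min(1.2×1.59375×0.625×58, 2.4×0.875×0.625×58) = 69.328 kips/bolt; interior L_c = 3.1875 − 0.9375 = 2.25, R_n = 76.125 kips/bolt. φR_n = 0.75 × (2×69.328 + 8×76.125) = 560.7 kips.
Tension yield (gross): A_g = 7.75×0.625 = 4.8438 in². φR_n = 0.90 × 36 × 4.8438 = 156.9 kips.
Governing: min(306.7, 560.7, 156.9) = 156.9 kips → gross-section yield.

156.9 kips (gross-section yield governs)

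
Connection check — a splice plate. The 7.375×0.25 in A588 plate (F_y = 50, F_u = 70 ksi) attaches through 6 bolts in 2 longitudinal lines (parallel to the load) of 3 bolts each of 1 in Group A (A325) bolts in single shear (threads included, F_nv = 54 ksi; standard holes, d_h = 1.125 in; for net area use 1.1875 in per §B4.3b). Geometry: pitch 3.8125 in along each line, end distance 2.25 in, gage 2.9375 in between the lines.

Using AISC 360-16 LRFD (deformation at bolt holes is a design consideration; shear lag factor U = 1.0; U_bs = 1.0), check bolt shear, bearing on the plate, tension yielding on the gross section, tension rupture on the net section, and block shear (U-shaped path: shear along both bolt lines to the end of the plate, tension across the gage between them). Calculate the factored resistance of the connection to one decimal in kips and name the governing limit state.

Bolt shear: A_b = π(1)²/4 = 0.7854 in². φR_n = 0.75 × 54 × 0.7854 × 6 × 1 = 190.9 kips.
Bearing (0.25 in plate, F_u = 70 ksi): end bolts L_c = 2.25 − 1.125/2 = 1.6875, R_n = min(1.2×1.6875×0.25×70, 2.4×1×0.25×70) = 35.438 kips/bolt; interior L_c = 3.8125 − 1.125 = 2.6875, R_n = 42 kips/bolt. φR_n = 0.75 × (2×35.438 + 4×42) = 179.2 kips.
Tension yield (gross): A_g = 7.375×0.25 = 1.8438 in². φR_n = 0.90 × 50 × 1.8438 = 83.0 kips.
Tension rupture (net): A_n = (7.375 − 2×1.1875)×0.25 = 1.25 in² (U = 1.0, A_e = A_n). φR_n = 0.75 × 70 × 1.25 = 65.6 kips.
Block shear: shear path 2×[2.25+2×3.8125] = 2×9.875 in, A_gv = 4.9375, A_nv = 2×(9.875 − 2.5×1.1875)×0.25 = 3.4531 in²; tension across gage: (2.9375 − 1×1.1875)×0.25 = 0.4375 in². R_n = min(0.6×70×3.4531, 0.6×50×4.9375) + 1.0×70×0.4375 = min(145.03, 148.13) + 30.625 = 175.66 kips. φR_n = 0.75 × 175.66 = 131.7 kips.
Governing: min(190.9, 179.2, 83.0, 65.6, 131.7) = 65.6 kips → net-section rupture.

65.6 kips (net-section rupture governs)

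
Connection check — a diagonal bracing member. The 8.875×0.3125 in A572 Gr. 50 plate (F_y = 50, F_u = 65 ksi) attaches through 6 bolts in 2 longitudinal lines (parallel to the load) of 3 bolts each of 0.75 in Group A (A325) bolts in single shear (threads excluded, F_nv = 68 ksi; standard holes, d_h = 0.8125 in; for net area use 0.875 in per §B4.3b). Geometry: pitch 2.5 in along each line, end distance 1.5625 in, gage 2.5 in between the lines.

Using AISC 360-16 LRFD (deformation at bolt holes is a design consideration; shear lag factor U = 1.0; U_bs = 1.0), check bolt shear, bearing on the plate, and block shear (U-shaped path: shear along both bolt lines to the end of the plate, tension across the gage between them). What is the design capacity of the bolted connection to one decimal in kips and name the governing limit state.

Bolt shear: A_b = π(0.75)²/4 = 0.44179 in². φR_n = 0.75 × 68 × 0.44179 × 6 × 1 = 135.2 kips.
Bearing (0.3125 in plate, F_u = 65 ksi): end bolts L_c = 1.5625 − 0.8125/2 = 1.15625, R_n = min(1.2×1.15625×0.3125×65, 2.4×0.75×0.3125×65) = 28.184 kips/bolt; interior L_c = 2.5 − 0.8125 = 1.6875, R_n = 36.563 kips/bolt. φR_n = 0.75 × (2×28.184 + 4×36.563) = 152.0 kips.
Block shear: shear path 2×[1.5625+2×2.5] = 2×6.5625 in, A_gv = 4.1016, A_nv = 2×(6.5625 − 2.5×0.875)×0.3125 = 2.7344 in²; tension across gage: (2.5 − 1×0.875)×0.3125 = 0.50781 in². R_n = min(0.6×65×2.7344, 0.6×50×4.1016) + 1.0×65×0.50781 = min(106.64, 123.05) + 33.008 = 139.65 kips. φR_n = 0.75 × 139.65 = 104.7 kips.
Governing: min(135.2, 152.0, 104.7) = 104.7 kips → block shear.

104.7 kips (block shear governs)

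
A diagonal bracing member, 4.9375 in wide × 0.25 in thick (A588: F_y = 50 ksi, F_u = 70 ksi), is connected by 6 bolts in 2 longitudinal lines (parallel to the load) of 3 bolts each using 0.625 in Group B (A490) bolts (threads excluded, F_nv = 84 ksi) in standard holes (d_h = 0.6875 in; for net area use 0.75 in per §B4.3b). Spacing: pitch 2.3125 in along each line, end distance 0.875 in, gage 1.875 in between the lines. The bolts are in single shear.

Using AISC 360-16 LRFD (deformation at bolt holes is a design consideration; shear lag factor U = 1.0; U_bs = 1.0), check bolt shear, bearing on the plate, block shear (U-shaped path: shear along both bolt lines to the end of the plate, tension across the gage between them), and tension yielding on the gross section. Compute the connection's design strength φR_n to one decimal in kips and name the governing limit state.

55.5 kips (gross-section yield governs)

Bolt shear: A_b = π(0.625)²/4 = 0.3068 in². φR_n = 0.75 × 84 × 0.3068 × 6 × 1 = 116.0 kips.
Bearing (0.25 in plate, F_u = 70 ksi): end bolts L_c = 0.875 − 0.6875/2 = 0.53125, R_n = min(1.2×0.53125×0.25×70, 2.4×0.625×0.25×70) = 11.156 kips/bolt; interior L_c = 2.3125 − 0.6875 = 1.625, R_n = 26.25 kips/bolt. φR_n = 0.75 × (2×11.156 + 4×26.25) = 95.5 kips.
Block shear: shear path 2×[0.875+2×2.3125] = 2×5.5 in, A_gv = 2.75, A_nv = 2×(5.5 − 2.5×0.75)×0.25 = 1.8125 in²; tension across gage: (1.875 − 1×0.75)×0.25 = 0.28125 in². R_n = min(0.6×70×1.8125, 0.6×50×2.75) + 1.0×70×0.28125 = min(76.125, 82.5) + 19.688 = 95.813 kips. φR_n = 0.75 × 95.813 = 71.9 kips.
Tension yield (gross): A_g = 4.9375×0.25 = 1.2344 in². φR_n = 0.90 × 50 × 1.2344 = 55.5 kips.
Governing: min(116.0, 95.5, 71.9, 55.5) = 55.5 kips → gross-section yield.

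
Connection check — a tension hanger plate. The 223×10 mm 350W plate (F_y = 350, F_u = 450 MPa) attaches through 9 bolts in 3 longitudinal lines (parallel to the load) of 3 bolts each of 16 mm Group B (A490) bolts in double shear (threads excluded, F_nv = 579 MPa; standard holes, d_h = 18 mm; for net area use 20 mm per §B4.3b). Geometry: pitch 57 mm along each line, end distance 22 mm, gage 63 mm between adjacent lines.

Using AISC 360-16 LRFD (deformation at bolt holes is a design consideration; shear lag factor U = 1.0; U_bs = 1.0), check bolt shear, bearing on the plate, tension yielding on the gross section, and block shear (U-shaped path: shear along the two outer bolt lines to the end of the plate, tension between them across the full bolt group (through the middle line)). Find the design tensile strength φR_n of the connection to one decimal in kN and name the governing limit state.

Bolt shear: A_b = π(16)²/4 = 201.06 mm². φR_n = 0.75 × 579 × 201.06 × 9 × 2 = 1571.6 kN.
Bearing (10 mm plate, F_u = 450 MPa): end bolts L_c = 22 − 18/2 = 13, R_n = min(1.2×13×10×450, 2.4×16×10×450) = 70.2 kN/bolt; interior L_c = 57 − 18 = 39, R_n = 172.8 kN/bolt. φR_n = 0.75 × (3×70.2 + 6×172.8) = 935.6 kN.
Tension yield (gross): A_g = 223×10 = 2230 mm². φR_n = 0.90 × 350 × 2230 = 702.5 kN.
Block shear: shear path 2×[22+2×57] = 2×136 mm, A_gv = 2720, A_nv = 2×(136 − 2.5×20)×10 = 1720 mm²; tension across gage: (126 − 2×20)×10 = 860 mm². R_n = min(0.6×450×1720, 0.6×350×2720) + 1.0×450×860 = min(464.4, 571.2) + 387 = 851.4 kN. φR_n = 0.75 × 851.4 = 638.6 kN.
Governing: min(1571.6, 935.6, 702.5, 638.6) = 638.6 kN → block shear.

638.6 kN (block shear governs)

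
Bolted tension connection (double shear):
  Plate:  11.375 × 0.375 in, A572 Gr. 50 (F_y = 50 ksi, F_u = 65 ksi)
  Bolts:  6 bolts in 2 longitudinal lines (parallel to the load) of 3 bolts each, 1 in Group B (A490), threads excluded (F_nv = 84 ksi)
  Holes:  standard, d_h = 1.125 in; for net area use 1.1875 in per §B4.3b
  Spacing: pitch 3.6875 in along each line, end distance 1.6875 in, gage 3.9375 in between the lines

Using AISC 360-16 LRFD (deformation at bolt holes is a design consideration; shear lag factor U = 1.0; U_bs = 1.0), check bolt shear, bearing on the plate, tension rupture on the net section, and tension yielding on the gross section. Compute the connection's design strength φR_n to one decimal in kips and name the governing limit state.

164.5 kips (net-section rupture governs)

Bolt shear: A_b = π(1)²/4 = 0.7854 in². φR_n = 0.75 × 84 × 0.7854 × 6 × 2 = 593.8 kips.
Bearing (0.375 in plate, F_u = 65 ksi): end bolts L_c = 1.6875 − 1.125/2 = 1.125, R_n = min(1.2×1.125×0.375×65, 2.4×1×0.375×65) = 32.906 kips/bolt; interior L_c = 3.6875 − 1.125 = 2.5625, R_n = 58.5 kips/bolt. φR_n = 0.75 × (2×32.906 + 4×58.5) = 224.9 kips.
Tension rupture (net): A_n = (11.375 − 2×1.1875)×0.375 = 3.375 in² (U = 1.0, A_e = A_n). φR_n = 0.75 × 65 × 3.375 = 164.5 kips.
Tension yield (gross): A_g = 11.375×0.375 = 4.2656 in². φR_n = 0.90 × 50 × 4.2656 = 192.0 kips.
Governing: min(593.8, 224.9, 164.5, 192.0) = 164.5 kips → net-section rupture.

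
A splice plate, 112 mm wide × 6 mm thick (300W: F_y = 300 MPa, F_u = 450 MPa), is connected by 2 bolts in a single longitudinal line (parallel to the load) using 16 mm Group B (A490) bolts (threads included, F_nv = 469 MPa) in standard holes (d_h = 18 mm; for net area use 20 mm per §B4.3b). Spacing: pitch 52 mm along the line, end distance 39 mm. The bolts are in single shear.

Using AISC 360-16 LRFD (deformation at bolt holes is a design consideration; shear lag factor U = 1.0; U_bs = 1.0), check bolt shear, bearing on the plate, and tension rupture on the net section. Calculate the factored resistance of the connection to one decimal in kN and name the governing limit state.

141.4 kN (bolt shear governs)

Bolt shear: A_b = π(16)²/4 = 201.06 mm². φR_n = 0.75 × 469 × 201.06 × 2 × 1 = 141.4 kN.
Bearing (6 mm plate, F_u = 450 MPa): end bolts L_c = 39 − 18/2 = 30, R_n = min(1.2×30×6×450, 2.4×16×6×450) = 97.2 kN/bolt; interior L_c = 52 − 18 = 34, R_n = 103.68 kN/bolt. φR_n = 0.75 × (1×97.2 + 1×103.68) = 150.7 kN.
Tension rupture (net): A_n = (112 − 1×20)×6 = 552 mm² (U = 1.0, A_e = A_n). φR_n = 0.75 × 450 × 552 = 186.3 kN.
Governing: min(141.4, 150.7, 186.3) = 141.4 kN → bolt shear.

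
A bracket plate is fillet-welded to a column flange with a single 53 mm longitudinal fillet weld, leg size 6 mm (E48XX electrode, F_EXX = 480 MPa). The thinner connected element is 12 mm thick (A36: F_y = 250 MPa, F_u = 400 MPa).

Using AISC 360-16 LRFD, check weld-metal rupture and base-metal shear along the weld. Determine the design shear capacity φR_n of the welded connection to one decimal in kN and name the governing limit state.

Weld metal: throat = 0.707×6 = 4.242 mm, L = 53 mm. φR_n = 0.75 × 0.6 × 480 × 4.242 × 53 = 48.6 kN.
Base metal shear (12 mm plate): yield φR_n = 1.0×0.6×250×12×53 = 95.4 kN; rupture φR_n = 0.75×0.6×400×12×53 = 114.5 kN; take 95.4 kN (yield).
Governing: min(48.6, 95.4) = 48.6 kN → weld metal.

48.6 kN (weld metal governs)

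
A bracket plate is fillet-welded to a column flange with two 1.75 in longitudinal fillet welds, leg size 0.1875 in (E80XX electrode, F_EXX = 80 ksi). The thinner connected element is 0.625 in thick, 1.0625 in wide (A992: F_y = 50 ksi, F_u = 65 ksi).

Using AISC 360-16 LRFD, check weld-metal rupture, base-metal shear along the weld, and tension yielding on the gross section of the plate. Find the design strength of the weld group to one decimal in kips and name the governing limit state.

Weld metal: throat = 0.707×0.1875 = 0.13256 in, L = 2×1.75 = 3.5 in. φR_n = 0.75 × 0.6 × 80 × 0.13256 × 3.5 = 16.7 kips.
Base metal shear (0.625 in plate): yield φR_n = 1.0×0.6×50×0.625×3.5 = 65.6 kips; rupture φR_n = 0.75×0.6×65×0.625×3.5 = 64.0 kips; take 64.0 kips (rupture).
Tension yield (gross): A_g = 1.0625×0.625 = 0.66406 in². φR_n = 0.90 × 50 × 0.66406 = 29.9 kips.
Governing: min(16.7, 64.0, 29.9) = 16.7 kips → weld metal.

16.7 kips (weld metal governs)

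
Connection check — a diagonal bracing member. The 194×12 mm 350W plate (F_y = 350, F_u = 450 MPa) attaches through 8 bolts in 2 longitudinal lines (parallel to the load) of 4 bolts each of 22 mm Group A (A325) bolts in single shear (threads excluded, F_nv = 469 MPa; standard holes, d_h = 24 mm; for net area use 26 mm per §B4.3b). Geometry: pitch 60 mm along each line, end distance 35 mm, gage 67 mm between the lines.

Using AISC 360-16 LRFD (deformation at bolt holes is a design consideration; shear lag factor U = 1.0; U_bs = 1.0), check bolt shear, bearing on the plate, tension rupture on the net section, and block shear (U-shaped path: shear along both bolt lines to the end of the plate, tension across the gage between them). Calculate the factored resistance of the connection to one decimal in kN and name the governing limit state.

575.1 kN (net-section rupture governs)

Bolt shear: A_b = π(22)²/4 = 380.13 mm². φR_n = 0.75 × 469 × 380.13 × 8 × 1 = 1069.7 kN.
Bearing (12 mm plate, F_u = 450 MPa): end bolts L_c = 35 − 24/2 = 23, R_n = min(1.2×23×12×450, 2.4×22×12×450) = 149.04 kN/bolt; interior L_c = 60 − 24 = 36, R_n = 233.28 kN/bolt. φR_n = 0.75 × (2×149.04 + 6×233.28) = 1273.3 kN.
Tension rupture (net): A_n = (194 − 2×26)×12 = 1704 mm² (U = 1.0, A_e = A_n). φR_n = 0.75 × 450 × 1704 = 575.1 kN.
Block shear: shear path 2×[35+3×60] = 2×215 mm, A_gv = 5160, A_nv = 2×(215 − 3.5×26)×12 = 2976 mm²; tension across gage: (67 − 1×26)×12 = 492 mm². R_n = min(0.6×450×2976, 0.6×350×5160) + 1.0×450×492 = min(803.52, 1083.6) + 221.4 = 1024.9 kN. φR_n = 0.75 × 1024.9 = 768.7 kN.
Governing: min(1069.7, 1273.3, 575.1, 768.7) = 575.1 kN → net-section rupture.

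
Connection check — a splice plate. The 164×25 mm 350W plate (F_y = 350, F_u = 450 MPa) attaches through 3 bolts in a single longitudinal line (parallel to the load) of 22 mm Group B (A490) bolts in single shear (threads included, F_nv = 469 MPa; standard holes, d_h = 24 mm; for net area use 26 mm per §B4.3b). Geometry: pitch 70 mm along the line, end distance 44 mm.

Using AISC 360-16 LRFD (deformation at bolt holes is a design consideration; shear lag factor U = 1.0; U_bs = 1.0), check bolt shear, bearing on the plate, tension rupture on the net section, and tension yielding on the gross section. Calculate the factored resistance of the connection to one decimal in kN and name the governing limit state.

Bolt shear: A_b = π(22)²/4 = 380.13 mm². φR_n = 0.75 × 469 × 380.13 × 3 × 1 = 401.1 kN.
Bearing (25 mm plate, F_u = 450 MPa): end bolts L_c = 44 − 24/2 = 32, R_n = min(1.2×32×25×450, 2.4×22×25×450) = 432 kN/bolt; interior L_c = 70 − 24 = 46, R_n = 594 kN/bolt. φR_n = 0.75 × (1×432 + 2×594) = 1215.0 kN.
Tension rupture (net): A_n = (164 − 1×26)×25 = 3450 mm² (U = 1.0, A_e = A_n). φR_n = 0.75 × 450 × 3450 = 1164.4 kN.
Tension yield (gross): A_g = 164×25 = 4100 mm². φR_n = 0.90 × 350 × 4100 = 1291.5 kN.
Governing: min(401.1, 1215.0, 1164.4, 1291.5) = 401.1 kN → bolt shear.

401.1 kN (bolt shear governs)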